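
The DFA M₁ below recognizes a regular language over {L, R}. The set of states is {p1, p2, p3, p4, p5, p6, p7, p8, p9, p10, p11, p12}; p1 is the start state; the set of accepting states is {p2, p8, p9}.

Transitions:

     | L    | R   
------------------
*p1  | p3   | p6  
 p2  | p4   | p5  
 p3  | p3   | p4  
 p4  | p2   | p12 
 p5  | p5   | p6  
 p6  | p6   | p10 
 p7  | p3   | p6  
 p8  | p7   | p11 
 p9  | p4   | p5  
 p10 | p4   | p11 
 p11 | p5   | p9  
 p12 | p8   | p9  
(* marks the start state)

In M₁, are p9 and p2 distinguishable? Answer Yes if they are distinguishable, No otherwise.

Every state is reachable, so we keep all 12.
Start with accepting vs non-accepting: {p2,p8,p9} | {p1,p3,p4,p5,p6,p7,p10,p11,p12}.
Refine {p1,p3,p4,p5,p6,p7,p10,p11,p12} on symbol L: members go to different blocks, giving {p1,p3,p5,p6,p7,p10,p11} and {p4,p12}.
On input L, block {p2,p8,p9} splits into {p2,p9} and {p8}.
Split {p1,p3,p5,p6,p7,p10,p11} by δ(·,L) → {p1,p3,p5,p6,p7,p11} and {p10}.
Split {p1,p3,p5,p6,p7,p11} by δ(·,R) → {p1,p5,p7} and {p3} and {p6} and {p11}.
On input L, block {p1,p5,p7} splits into {p1,p7} and {p5}.
Split {p4,p12} by δ(·,L) → {p4} and {p12}.
No further refinement is possible. Final partition (10 blocks): {p2,p9} | {p1,p7} | {p4} | {p8} | {p10} | {p3} | {p6} | {p11} | {p5} | {p12}.
p9 and p2 lie in the same block of the stable partition, so they are equivalent — no string distinguishes them.

No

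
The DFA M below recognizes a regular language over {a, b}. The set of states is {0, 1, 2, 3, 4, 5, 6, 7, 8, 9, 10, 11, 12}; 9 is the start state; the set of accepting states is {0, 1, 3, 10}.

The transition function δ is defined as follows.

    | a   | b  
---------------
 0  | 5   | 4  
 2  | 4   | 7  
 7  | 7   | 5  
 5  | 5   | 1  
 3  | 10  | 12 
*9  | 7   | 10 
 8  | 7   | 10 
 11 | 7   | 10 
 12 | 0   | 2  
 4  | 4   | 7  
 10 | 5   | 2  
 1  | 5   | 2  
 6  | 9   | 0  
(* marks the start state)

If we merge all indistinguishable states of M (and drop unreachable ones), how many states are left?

5

Reachable states from the start: {1,2,4,5,7,9,10}. Unreachable: {0,3,6,8,11,12} — drop them.
Start with accepting vs non-accepting: {1,10} | {2,4,5,7,9}.
Split {2,4,5,7,9} by δ(·,b) → {2,4,7} and {5,9}.
Refine {2,4,7} on symbol b: members go to different blocks, giving {2,4} and {7}.
On input a, block {5,9} splits into {5} and {9}.
The partition is now stable with 5 blocks: {1,10} | {2,4} | {5} | {7} | {9}.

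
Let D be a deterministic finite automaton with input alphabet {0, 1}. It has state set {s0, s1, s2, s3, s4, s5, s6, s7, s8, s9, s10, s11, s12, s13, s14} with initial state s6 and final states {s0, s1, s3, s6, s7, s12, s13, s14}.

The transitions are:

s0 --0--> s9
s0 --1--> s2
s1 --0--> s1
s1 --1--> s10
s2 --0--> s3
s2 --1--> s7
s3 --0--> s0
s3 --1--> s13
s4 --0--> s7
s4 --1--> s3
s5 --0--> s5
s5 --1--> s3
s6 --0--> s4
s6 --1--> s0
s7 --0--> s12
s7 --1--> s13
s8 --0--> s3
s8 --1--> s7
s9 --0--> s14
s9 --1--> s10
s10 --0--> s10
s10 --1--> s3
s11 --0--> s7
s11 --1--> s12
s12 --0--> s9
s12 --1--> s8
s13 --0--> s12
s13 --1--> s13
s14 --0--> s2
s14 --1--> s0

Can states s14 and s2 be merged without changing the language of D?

No

States {s1,s5,s11} cannot be reached from the start state, so discard them.
Start with accepting vs non-accepting: {s0,s3,s6,s7,s12,s13,s14} | {s2,s4,s8,s9,s10}.
Refine {s0,s3,s6,s7,s12,s13,s14} on symbol 0: members go to different blocks, giving {s0,s6,s12,s14} and {s3,s7,s13}.
Split {s0,s6,s12,s14} by δ(·,1) → {s0,s12} and {s6,s14}.
Refine {s2,s4,s8,s9,s10} on symbol 0: members go to different blocks, giving {s2,s4,s8} and {s9} and {s10}.
Stable partition: {s0,s12} | {s2,s4,s8} | {s3,s7,s13} | {s6,s14} | {s9} | {s10} — 6 equivalence classes.
s14 and s2 end up in different blocks, so they are distinguishable. For instance, the string 'ε' is accepted from only s14.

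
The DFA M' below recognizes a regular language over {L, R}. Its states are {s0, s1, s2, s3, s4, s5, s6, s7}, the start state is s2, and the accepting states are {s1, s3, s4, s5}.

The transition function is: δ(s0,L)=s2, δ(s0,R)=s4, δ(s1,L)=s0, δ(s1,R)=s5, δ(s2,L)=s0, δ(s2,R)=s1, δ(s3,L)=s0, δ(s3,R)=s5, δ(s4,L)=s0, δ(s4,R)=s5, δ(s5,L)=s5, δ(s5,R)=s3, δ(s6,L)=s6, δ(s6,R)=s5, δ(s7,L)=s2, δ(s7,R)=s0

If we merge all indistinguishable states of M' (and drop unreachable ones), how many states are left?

States {s6,s7} cannot be reached from the start state, so discard them.
P0 = {s1,s3,s4,s5} | {s0,s2}.
Refine {s1,s3,s4,s5} on symbol L: members go to different blocks, giving {s1,s3,s4} and {s5}.
The partition is now stable with 3 blocks: {s1,s3,s4} | {s0,s2} | {s5}.

3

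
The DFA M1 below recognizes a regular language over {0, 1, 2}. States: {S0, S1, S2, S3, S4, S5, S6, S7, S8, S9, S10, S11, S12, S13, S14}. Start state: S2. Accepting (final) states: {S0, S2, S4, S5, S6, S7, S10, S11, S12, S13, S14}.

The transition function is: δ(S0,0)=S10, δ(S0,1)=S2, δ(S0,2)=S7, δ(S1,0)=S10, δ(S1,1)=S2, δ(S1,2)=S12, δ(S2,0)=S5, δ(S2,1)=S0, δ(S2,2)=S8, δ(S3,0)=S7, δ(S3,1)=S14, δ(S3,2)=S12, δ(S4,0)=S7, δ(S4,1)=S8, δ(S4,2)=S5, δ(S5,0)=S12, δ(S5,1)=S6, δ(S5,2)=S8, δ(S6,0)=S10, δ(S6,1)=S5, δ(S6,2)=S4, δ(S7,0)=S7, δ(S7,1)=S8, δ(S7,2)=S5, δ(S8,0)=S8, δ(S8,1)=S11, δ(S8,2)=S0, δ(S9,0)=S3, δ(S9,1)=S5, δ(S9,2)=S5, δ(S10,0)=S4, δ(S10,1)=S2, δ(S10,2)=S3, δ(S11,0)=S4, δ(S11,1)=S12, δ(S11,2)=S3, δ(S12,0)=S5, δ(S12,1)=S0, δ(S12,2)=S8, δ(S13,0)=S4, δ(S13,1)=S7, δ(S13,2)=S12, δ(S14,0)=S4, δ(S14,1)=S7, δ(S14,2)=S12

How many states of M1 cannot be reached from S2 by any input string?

3

Starting at S2 and following transitions, the reachable set is {S0, S2, S3, S4, S5, S6, S7, S8, S10, S11, S12, S14}. That leaves S1, S9, S13 unreachable — 3 in total.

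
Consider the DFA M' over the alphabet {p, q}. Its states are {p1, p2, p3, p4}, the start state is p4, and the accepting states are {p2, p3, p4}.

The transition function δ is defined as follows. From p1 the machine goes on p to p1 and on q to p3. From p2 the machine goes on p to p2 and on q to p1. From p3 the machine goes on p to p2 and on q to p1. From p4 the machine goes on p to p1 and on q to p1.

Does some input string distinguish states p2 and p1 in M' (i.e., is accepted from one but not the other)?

Yes

Start with accepting vs non-accepting: {p2,p3,p4} | {p1}.
Split {p2,p3,p4} by δ(·,p) → {p2,p3} and {p4}.
No further refinement is possible. Final partition (3 blocks): {p2,p3} | {p1} | {p4}.
p2 and p1 end up in different blocks, so they are distinguishable. For instance, the string 'ε' is accepted from only p2.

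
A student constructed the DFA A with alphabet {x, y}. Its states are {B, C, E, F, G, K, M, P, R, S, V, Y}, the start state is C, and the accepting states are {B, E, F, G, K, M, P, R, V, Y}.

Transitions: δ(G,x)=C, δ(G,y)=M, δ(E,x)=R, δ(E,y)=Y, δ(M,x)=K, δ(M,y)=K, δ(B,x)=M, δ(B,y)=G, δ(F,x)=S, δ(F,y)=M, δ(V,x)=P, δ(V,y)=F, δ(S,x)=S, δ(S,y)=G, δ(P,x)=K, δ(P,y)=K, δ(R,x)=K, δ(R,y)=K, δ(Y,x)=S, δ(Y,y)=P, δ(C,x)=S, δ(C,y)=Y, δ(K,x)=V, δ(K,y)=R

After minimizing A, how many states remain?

Reachable states from the start: {C,F,G,K,M,P,R,S,V,Y}. Unreachable: {B,E} — drop them.
P0 = {F,G,K,M,P,R,V,Y} | {C,S}.
Split {F,G,K,M,P,R,V,Y} by δ(·,x) → {K,M,P,R,V} and {F,G,Y}.
On input y, block {K,M,P,R,V} splits into {K,M,P,R} and {V}.
Refine {K,M,P,R} on symbol x: members go to different blocks, giving {M,P,R} and {K}.
No further refinement is possible. Final partition (5 blocks): {M,P,R} | {C,S} | {F,G,Y} | {V} | {K}.

5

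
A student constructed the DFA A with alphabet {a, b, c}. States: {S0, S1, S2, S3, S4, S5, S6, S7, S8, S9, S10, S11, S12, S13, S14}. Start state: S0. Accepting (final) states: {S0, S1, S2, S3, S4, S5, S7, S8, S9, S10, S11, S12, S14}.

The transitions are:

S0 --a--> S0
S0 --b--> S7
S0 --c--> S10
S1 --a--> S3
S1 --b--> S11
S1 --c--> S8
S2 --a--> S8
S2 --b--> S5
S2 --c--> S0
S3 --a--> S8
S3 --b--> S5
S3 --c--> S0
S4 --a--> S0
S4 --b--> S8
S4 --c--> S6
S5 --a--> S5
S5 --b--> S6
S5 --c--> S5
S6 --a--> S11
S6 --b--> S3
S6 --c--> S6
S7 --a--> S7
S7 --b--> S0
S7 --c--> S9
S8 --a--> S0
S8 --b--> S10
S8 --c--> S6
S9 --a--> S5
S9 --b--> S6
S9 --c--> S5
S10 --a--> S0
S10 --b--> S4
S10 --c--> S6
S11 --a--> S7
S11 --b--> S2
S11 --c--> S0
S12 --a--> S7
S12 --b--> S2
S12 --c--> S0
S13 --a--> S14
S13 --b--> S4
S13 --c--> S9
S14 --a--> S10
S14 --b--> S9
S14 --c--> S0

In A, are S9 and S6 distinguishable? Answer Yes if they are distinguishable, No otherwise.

States {S1,S12,S13,S14} cannot be reached from the start state, so discard them.
Initial partition by acceptance: {S0,S2,S3,S4,S5,S7,S8,S9,S10,S11} | {S6}.
On input b, block {S0,S2,S3,S4,S5,S7,S8,S9,S10,S11} splits into {S0,S2,S3,S4,S7,S8,S10,S11} and {S5,S9}.
On input b, block {S0,S2,S3,S4,S7,S8,S10,S11} splits into {S0,S4,S7,S8,S10,S11} and {S2,S3}.
Split {S0,S4,S7,S8,S10,S11} by δ(·,b) → {S0,S4,S7,S8,S10} and {S11}.
Refine {S0,S4,S7,S8,S10} on symbol c: members go to different blocks, giving {S4,S8,S10} and {S0} and {S7}.
Stable partition: {S4,S8,S10} | {S6} | {S5,S9} | {S2,S3} | {S11} | {S0} | {S7} — 7 equivalence classes.
S9 and S6 end up in different blocks, so they are distinguishable. For instance, the string 'ε' is accepted from only S9.

Yes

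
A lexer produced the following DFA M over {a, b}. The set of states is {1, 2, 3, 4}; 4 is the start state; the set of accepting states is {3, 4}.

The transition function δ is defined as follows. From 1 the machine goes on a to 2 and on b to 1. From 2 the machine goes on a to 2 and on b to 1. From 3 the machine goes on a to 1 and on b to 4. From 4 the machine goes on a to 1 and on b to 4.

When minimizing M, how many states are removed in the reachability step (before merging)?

1

Starting at 4 and following transitions, the reachable set is {1, 2, 4}. That leaves 3 unreachable — 1 in total.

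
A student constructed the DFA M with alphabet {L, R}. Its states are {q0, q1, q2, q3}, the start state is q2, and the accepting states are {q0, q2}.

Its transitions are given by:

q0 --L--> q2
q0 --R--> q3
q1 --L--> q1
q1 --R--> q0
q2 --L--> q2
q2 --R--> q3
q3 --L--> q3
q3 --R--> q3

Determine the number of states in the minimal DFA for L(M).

2

Reachable states from the start: {q2,q3}. Unreachable: {q0,q1} — drop them.
Start with accepting vs non-accepting: {q2} | {q3}.
Stable partition: {q2} | {q3} — 2 equivalence classes.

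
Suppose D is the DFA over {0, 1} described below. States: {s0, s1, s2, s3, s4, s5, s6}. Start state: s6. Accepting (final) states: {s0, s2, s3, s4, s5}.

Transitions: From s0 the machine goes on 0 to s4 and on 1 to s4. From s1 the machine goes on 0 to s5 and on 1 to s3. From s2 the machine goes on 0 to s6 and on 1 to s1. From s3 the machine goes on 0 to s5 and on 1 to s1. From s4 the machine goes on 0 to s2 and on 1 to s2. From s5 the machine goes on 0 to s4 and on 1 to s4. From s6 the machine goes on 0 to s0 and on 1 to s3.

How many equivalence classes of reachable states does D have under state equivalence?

5

All states are reachable from the start state.
Initial partition by acceptance: {s0,s2,s3,s4,s5} | {s1,s6}.
Refine {s0,s2,s3,s4,s5} on symbol 0: members go to different blocks, giving {s0,s3,s4,s5} and {s2}.
Refine {s0,s3,s4,s5} on symbol 0: members go to different blocks, giving {s0,s3,s5} and {s4}.
Refine {s0,s3,s5} on symbol 0: members go to different blocks, giving {s0,s5} and {s3}.
No further refinement is possible. Final partition (5 blocks): {s0,s5} | {s1,s6} | {s2} | {s4} | {s3}.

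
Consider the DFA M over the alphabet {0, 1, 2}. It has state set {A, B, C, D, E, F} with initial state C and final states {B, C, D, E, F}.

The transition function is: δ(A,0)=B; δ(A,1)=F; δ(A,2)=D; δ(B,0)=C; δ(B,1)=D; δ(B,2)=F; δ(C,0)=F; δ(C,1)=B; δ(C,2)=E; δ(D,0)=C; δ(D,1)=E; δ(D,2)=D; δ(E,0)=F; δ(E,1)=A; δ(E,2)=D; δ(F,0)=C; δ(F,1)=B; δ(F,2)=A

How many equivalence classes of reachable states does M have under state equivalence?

6

All states are reachable from the start state.
Start with accepting vs non-accepting: {B,C,D,E,F} | {A}.
Refine {B,C,D,E,F} on symbol 1: members go to different blocks, giving {B,C,D,F} and {E}.
On input 1, block {B,C,D,F} splits into {B,C,F} and {D}.
Split {B,C,F} by δ(·,1) → {C,F} and {B}.
Split {C,F} by δ(·,2) → {C} and {F}.
No further refinement is possible. Final partition (6 blocks): {C} | {A} | {E} | {D} | {B} | {F}.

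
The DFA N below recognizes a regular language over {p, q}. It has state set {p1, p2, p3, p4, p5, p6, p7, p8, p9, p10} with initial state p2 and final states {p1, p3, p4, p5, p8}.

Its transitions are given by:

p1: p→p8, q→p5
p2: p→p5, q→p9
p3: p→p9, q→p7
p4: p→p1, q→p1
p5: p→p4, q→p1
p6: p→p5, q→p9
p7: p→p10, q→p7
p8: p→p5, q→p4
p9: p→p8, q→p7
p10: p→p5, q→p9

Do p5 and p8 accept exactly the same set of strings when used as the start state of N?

Reachable states from the start: {p1,p2,p4,p5,p7,p8,p9,p10}. Unreachable: {p3,p6} — drop them.
Start with accepting vs non-accepting: {p1,p4,p5,p8} | {p2,p7,p9,p10}.
On input p, block {p2,p7,p9,p10} splits into {p2,p9,p10} and {p7}.
Refine {p2,p9,p10} on symbol q: members go to different blocks, giving {p2,p10} and {p9}.
Stable partition: {p1,p4,p5,p8} | {p2,p10} | {p7} | {p9} — 4 equivalence classes.
p5 and p8 lie in the same block of the stable partition, so they are equivalent — no string distinguishes them.

Yes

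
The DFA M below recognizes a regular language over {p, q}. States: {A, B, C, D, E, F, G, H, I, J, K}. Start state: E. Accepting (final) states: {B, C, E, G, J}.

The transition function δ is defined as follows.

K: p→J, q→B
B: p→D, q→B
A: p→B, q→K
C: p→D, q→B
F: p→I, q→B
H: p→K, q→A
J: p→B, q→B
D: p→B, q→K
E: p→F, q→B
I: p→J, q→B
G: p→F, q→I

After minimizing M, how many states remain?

6

First remove the unreachable states {A,C,G,H}; 7 states remain.
P0 = {B,E,J} | {D,F,I,K}.
On input p, block {B,E,J} splits into {B,E} and {J}.
Refine {D,F,I,K} on symbol p: members go to different blocks, giving {I,K} and {D} and {F}.
Split {B,E} by δ(·,p) → {B} and {E}.
The partition is now stable with 6 blocks: {B} | {I,K} | {J} | {D} | {F} | {E}.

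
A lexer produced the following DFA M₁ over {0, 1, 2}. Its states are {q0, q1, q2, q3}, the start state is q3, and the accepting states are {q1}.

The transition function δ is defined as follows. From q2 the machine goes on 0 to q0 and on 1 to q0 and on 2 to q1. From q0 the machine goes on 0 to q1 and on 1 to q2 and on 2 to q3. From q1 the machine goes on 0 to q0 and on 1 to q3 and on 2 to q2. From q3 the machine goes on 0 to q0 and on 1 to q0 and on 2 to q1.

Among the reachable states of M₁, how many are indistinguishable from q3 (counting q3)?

Start with accepting vs non-accepting: {q1} | {q0,q2,q3}.
On input 0, block {q0,q2,q3} splits into {q2,q3} and {q0}.
Stable partition: {q1} | {q2,q3} | {q0} — 3 equivalence classes.
State q3 belongs to the block {q2,q3}, which has 2 states.

2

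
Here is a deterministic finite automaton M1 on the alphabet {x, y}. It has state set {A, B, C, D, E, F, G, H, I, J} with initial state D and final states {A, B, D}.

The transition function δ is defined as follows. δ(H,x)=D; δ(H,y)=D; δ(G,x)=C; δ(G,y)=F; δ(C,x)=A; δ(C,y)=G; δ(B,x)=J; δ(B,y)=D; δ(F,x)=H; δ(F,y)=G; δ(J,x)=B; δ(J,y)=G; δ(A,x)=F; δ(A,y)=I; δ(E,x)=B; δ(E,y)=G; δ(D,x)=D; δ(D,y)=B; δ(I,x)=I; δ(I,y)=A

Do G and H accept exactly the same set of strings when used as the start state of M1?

Reachable states from the start: {A,B,C,D,F,G,H,I,J}. Unreachable: {E} — drop them.
Start with accepting vs non-accepting: {A,B,D} | {C,F,G,H,I,J}.
Split {A,B,D} by δ(·,x) → {A,B} and {D}.
Split {A,B} by δ(·,y) → {A} and {B}.
On input x, block {C,F,G,H,I,J} splits into {F,G,I} and {C} and {H} and {J}.
Split {F,G,I} by δ(·,x) → {F} and {G} and {I}.
No further refinement is possible. Final partition (9 blocks): {A} | {F} | {D} | {B} | {C} | {H} | {J} | {G} | {I}.
G and H end up in different blocks, so they are distinguishable. For instance, the string 'x' is accepted from only H.

No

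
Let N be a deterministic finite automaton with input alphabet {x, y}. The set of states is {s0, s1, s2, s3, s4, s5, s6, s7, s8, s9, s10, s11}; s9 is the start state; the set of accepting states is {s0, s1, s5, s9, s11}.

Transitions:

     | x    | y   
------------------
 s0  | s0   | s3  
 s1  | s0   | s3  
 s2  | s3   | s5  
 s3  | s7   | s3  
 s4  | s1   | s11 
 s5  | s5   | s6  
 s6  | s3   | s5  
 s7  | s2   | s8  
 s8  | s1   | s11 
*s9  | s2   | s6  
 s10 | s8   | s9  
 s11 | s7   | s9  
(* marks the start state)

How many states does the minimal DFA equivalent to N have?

8

Reachable states from the start: {s0,s1,s2,s3,s5,s6,s7,s8,s9,s11}. Unreachable: {s4,s10} — drop them.
P0 = {s0,s1,s5,s9,s11} | {s2,s3,s6,s7,s8}.
Split {s0,s1,s5,s9,s11} by δ(·,x) → {s0,s1,s5} and {s9,s11}.
Split {s2,s3,s6,s7,s8} by δ(·,x) → {s2,s3,s6,s7} and {s8}.
Refine {s2,s3,s6,s7} on symbol y: members go to different blocks, giving {s2,s6} and {s3} and {s7}.
Refine {s0,s1,s5} on symbol y: members go to different blocks, giving {s0,s1} and {s5}.
Refine {s9,s11} on symbol x: members go to different blocks, giving {s9} and {s11}.
The partition is now stable with 8 blocks: {s0,s1} | {s2,s6} | {s9} | {s8} | {s3} | {s7} | {s5} | {s11}.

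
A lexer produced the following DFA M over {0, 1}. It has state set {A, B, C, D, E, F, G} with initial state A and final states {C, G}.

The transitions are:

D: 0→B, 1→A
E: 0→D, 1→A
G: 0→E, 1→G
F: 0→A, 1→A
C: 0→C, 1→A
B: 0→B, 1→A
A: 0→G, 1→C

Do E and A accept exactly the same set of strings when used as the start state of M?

No

States {F} cannot be reached from the start state, so discard them.
Initial partition by acceptance: {C,G} | {A,B,D,E}.
Refine {C,G} on symbol 0: members go to different blocks, giving {C} and {G}.
On input 0, block {A,B,D,E} splits into {B,D,E} and {A}.
Stable partition: {C} | {B,D,E} | {G} | {A} — 4 equivalence classes.
E and A end up in different blocks, so they are distinguishable. For instance, the string '0' is accepted from only A.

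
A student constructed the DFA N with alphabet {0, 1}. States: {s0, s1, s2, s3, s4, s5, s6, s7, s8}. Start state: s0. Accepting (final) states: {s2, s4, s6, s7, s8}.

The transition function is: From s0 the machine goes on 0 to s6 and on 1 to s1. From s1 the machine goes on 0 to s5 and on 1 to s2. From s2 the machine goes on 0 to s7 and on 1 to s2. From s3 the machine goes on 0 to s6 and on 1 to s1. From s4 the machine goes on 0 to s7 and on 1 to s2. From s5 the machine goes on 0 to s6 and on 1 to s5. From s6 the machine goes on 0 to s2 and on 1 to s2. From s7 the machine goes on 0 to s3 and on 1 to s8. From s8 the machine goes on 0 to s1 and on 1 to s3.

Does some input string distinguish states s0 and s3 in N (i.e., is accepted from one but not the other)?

States {s4} cannot be reached from the start state, so discard them.
Start with accepting vs non-accepting: {s2,s6,s7,s8} | {s0,s1,s3,s5}.
Split {s2,s6,s7,s8} by δ(·,0) → {s2,s6} and {s7,s8}.
On input 0, block {s2,s6} splits into {s2} and {s6}.
On input 0, block {s0,s1,s3,s5} splits into {s0,s3,s5} and {s1}.
Refine {s0,s3,s5} on symbol 1: members go to different blocks, giving {s0,s3} and {s5}.
Split {s7,s8} by δ(·,0) → {s7} and {s8}.
No further refinement is possible. Final partition (7 blocks): {s2} | {s0,s3} | {s7} | {s6} | {s1} | {s5} | {s8}.
s0 and s3 lie in the same block of the stable partition, so they are equivalent — no string distinguishes them.

No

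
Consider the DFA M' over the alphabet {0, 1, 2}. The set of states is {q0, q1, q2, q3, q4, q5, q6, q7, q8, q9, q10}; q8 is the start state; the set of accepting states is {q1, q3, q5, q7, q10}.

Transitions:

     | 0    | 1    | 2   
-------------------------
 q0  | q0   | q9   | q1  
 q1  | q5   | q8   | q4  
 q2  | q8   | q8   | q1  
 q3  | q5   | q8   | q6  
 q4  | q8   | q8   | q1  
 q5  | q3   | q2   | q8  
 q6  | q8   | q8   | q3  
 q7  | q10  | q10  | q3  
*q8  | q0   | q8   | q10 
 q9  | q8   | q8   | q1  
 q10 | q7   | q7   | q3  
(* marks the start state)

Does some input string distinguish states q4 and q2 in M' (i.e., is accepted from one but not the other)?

Every state is reachable, so we keep all 11.
Start with accepting vs non-accepting: {q1,q3,q5,q7,q10} | {q0,q2,q4,q6,q8,q9}.
On input 1, block {q1,q3,q5,q7,q10} splits into {q1,q3,q5} and {q7,q10}.
Refine {q0,q2,q4,q6,q8,q9} on symbol 2: members go to different blocks, giving {q0,q2,q4,q6,q9} and {q8}.
Refine {q1,q3,q5} on symbol 1: members go to different blocks, giving {q1,q3} and {q5}.
Split {q0,q2,q4,q6,q9} by δ(·,0) → {q2,q4,q6,q9} and {q0}.
The partition is now stable with 6 blocks: {q1,q3} | {q2,q4,q6,q9} | {q7,q10} | {q8} | {q5} | {q0}.
q4 and q2 lie in the same block of the stable partition, so they are equivalent — no string distinguishes them.

No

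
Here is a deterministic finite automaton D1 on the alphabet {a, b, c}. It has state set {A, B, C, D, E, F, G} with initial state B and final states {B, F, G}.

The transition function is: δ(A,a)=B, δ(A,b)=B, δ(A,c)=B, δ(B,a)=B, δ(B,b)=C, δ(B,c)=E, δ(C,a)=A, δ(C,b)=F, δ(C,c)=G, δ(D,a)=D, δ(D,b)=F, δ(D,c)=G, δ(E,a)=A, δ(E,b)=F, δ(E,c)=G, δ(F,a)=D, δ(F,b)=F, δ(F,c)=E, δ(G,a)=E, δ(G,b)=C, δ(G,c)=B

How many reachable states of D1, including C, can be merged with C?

2

All states are reachable from the start state.
Initial partition by acceptance: {B,F,G} | {A,C,D,E}.
Split {B,F,G} by δ(·,a) → {F,G} and {B}.
On input b, block {F,G} splits into {F} and {G}.
Refine {A,C,D,E} on symbol a: members go to different blocks, giving {C,D,E} and {A}.
Split {C,D,E} by δ(·,a) → {C,E} and {D}.
No further refinement is possible. Final partition (6 blocks): {F} | {C,E} | {B} | {G} | {A} | {D}.
The equivalence class containing C is {C,E}, of size 2.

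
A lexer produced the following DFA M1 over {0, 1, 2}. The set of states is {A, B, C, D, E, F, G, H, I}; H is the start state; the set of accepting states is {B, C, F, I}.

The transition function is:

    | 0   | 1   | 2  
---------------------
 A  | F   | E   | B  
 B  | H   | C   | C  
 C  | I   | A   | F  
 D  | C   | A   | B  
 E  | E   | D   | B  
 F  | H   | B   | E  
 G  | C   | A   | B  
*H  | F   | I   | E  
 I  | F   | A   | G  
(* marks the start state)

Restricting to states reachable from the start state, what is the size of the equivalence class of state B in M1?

All states are reachable from the start state.
P0 = {B,C,F,I} | {A,D,E,G,H}.
Split {B,C,F,I} by δ(·,0) → {B,F} and {C,I}.
Refine {B,F} on symbol 1: members go to different blocks, giving {B} and {F}.
On input 0, block {A,D,E,G,H} splits into {A,H} and {D,G} and {E}.
Split {A,H} by δ(·,1) → {A} and {H}.
Split {C,I} by δ(·,0) → {C} and {I}.
No further refinement is possible. Final partition (8 blocks): {B} | {A} | {C} | {F} | {D,G} | {E} | {H} | {I}.
State B belongs to the block {B}, which has 1 states.

1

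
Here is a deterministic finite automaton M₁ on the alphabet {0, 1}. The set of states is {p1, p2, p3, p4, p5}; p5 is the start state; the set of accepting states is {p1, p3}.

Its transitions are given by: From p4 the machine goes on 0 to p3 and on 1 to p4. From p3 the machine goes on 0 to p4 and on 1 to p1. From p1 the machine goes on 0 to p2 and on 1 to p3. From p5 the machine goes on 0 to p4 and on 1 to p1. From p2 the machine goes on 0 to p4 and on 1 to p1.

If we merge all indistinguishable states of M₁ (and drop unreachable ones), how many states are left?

Start with accepting vs non-accepting: {p1,p3} | {p2,p4,p5}.
Split {p2,p4,p5} by δ(·,0) → {p2,p5} and {p4}.
On input 0, block {p1,p3} splits into {p1} and {p3}.
Stable partition: {p1} | {p2,p5} | {p4} | {p3} — 4 equivalence classes.

4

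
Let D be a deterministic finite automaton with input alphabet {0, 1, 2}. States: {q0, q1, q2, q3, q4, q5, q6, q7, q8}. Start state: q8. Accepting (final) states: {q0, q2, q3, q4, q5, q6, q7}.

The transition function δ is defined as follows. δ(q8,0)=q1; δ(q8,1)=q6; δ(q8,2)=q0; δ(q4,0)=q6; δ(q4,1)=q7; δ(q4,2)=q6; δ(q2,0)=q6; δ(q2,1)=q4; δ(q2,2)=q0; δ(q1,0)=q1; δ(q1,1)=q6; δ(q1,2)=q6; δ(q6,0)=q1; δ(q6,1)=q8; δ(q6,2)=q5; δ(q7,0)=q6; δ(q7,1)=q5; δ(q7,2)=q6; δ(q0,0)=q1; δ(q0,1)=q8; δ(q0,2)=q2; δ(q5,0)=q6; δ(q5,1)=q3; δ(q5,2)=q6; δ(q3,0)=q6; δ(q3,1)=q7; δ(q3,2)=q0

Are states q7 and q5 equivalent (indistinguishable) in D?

Yes

Start with accepting vs non-accepting: {q0,q2,q3,q4,q5,q6,q7} | {q1,q8}.
Refine {q0,q2,q3,q4,q5,q6,q7} on symbol 0: members go to different blocks, giving {q2,q3,q4,q5,q7} and {q0,q6}.
No further refinement is possible. Final partition (3 blocks): {q2,q3,q4,q5,q7} | {q1,q8} | {q0,q6}.
q7 and q5 lie in the same block of the stable partition, so they are equivalent — no string distinguishes them.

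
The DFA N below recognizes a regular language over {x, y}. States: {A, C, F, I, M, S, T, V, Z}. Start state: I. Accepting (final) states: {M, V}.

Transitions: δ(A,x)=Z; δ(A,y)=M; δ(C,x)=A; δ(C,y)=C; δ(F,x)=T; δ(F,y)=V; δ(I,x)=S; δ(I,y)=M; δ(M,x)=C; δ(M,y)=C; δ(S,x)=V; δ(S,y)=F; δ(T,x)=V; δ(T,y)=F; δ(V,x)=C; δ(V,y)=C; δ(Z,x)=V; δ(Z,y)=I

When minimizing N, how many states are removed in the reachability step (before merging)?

0

Every one of the 9 states is reachable from I.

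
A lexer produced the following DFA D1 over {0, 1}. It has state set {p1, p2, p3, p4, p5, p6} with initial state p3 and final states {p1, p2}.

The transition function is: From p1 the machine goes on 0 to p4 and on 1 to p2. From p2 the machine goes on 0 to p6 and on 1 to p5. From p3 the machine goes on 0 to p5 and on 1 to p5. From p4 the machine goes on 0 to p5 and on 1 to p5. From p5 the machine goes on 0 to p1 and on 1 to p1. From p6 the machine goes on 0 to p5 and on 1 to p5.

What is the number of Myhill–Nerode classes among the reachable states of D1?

Start with accepting vs non-accepting: {p1,p2} | {p3,p4,p5,p6}.
Refine {p1,p2} on symbol 1: members go to different blocks, giving {p1} and {p2}.
Refine {p3,p4,p5,p6} on symbol 0: members go to different blocks, giving {p3,p4,p6} and {p5}.
The partition is now stable with 4 blocks: {p1} | {p3,p4,p6} | {p2} | {p5}.

4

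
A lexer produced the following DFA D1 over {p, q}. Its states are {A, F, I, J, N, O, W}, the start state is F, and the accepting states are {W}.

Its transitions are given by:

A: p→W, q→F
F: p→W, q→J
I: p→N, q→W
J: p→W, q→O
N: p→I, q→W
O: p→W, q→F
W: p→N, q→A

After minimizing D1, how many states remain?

Every state is reachable, so we keep all 7.
Initial partition by acceptance: {W} | {A,F,I,J,N,O}.
On input p, block {A,F,I,J,N,O} splits into {A,F,J,O} and {I,N}.
The partition is now stable with 3 blocks: {W} | {A,F,J,O} | {I,N}.

3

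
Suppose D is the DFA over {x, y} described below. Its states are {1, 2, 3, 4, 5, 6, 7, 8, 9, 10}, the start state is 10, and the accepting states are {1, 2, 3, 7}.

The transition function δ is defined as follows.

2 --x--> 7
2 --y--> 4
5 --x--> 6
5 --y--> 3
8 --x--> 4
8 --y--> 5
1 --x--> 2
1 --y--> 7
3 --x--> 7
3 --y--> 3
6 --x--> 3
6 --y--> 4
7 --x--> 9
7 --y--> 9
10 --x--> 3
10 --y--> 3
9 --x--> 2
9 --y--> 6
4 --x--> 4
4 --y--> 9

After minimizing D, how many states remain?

First remove the unreachable states {1,5,8}; 7 states remain.
Initial partition by acceptance: {2,3,7} | {4,6,9,10}.
Refine {2,3,7} on symbol x: members go to different blocks, giving {2,3} and {7}.
On input y, block {2,3} splits into {2} and {3}.
Refine {4,6,9,10} on symbol x: members go to different blocks, giving {6,10} and {4} and {9}.
Split {6,10} by δ(·,y) → {6} and {10}.
No further refinement is possible. Final partition (7 blocks): {2} | {6} | {7} | {3} | {4} | {9} | {10}.

7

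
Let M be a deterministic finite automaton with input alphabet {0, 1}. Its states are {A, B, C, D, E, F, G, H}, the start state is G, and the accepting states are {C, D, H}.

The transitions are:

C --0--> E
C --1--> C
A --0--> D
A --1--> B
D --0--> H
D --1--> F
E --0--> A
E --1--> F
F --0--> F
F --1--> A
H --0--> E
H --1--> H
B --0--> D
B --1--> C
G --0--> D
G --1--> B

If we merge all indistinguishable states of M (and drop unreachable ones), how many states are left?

6

Start with accepting vs non-accepting: {C,D,H} | {A,B,E,F,G}.
Split {C,D,H} by δ(·,0) → {C,H} and {D}.
Split {A,B,E,F,G} by δ(·,0) → {A,B,G} and {E,F}.
On input 1, block {A,B,G} splits into {A,G} and {B}.
Split {E,F} by δ(·,0) → {E} and {F}.
The partition is now stable with 6 blocks: {C,H} | {A,G} | {D} | {E} | {B} | {F}.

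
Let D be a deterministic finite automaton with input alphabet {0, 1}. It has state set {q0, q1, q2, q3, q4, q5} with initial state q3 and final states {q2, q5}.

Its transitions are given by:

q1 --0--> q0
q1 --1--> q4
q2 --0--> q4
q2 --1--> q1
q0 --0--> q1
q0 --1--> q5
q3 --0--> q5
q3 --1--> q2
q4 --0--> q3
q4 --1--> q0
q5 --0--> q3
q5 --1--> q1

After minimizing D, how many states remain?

Start with accepting vs non-accepting: {q2,q5} | {q0,q1,q3,q4}.
On input 0, block {q0,q1,q3,q4} splits into {q0,q1,q4} and {q3}.
Refine {q2,q5} on symbol 0: members go to different blocks, giving {q2} and {q5}.
On input 0, block {q0,q1,q4} splits into {q0,q1} and {q4}.
Split {q0,q1} by δ(·,1) → {q0} and {q1}.
No further refinement is possible. Final partition (6 blocks): {q2} | {q0} | {q3} | {q5} | {q4} | {q1}.

6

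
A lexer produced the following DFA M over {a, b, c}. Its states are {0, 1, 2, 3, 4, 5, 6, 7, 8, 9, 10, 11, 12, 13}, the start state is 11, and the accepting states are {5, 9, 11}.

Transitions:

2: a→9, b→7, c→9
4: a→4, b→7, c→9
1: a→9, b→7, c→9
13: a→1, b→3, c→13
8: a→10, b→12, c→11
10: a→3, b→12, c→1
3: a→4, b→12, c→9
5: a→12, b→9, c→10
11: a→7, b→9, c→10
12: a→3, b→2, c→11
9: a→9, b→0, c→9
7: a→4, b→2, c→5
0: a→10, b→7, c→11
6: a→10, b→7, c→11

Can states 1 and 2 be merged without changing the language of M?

Yes

States {6,8,13} cannot be reached from the start state, so discard them.
P0 = {5,9,11} | {0,1,2,3,4,7,10,12}.
Refine {5,9,11} on symbol a: members go to different blocks, giving {5,11} and {9}.
Refine {0,1,2,3,4,7,10,12} on symbol a: members go to different blocks, giving {0,3,4,7,10,12} and {1,2}.
Refine {0,3,4,7,10,12} on symbol b: members go to different blocks, giving {0,3,4,10} and {7,12}.
On input c, block {0,3,4,10} splits into {3,4} and {0} and {10}.
No further refinement is possible. Final partition (7 blocks): {5,11} | {3,4} | {9} | {1,2} | {7,12} | {0} | {10}.
1 and 2 lie in the same block of the stable partition, so they are equivalent — no string distinguishes them.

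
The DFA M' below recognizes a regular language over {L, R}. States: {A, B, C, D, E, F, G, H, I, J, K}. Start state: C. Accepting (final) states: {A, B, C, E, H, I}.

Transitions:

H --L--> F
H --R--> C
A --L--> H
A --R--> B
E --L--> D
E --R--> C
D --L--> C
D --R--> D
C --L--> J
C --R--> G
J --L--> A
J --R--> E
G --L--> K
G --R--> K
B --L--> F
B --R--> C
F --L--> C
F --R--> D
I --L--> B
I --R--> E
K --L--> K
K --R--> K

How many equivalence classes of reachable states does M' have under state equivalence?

Reachable states from the start: {A,B,C,D,E,F,G,H,J,K}. Unreachable: {I} — drop them.
Initial partition by acceptance: {A,B,C,E,H} | {D,F,G,J,K}.
On input L, block {A,B,C,E,H} splits into {B,C,E,H} and {A}.
Split {B,C,E,H} by δ(·,R) → {B,E,H} and {C}.
Split {D,F,G,J,K} by δ(·,L) → {D,F} and {G,K} and {J}.
No further refinement is possible. Final partition (6 blocks): {B,E,H} | {D,F} | {A} | {C} | {G,K} | {J}.

6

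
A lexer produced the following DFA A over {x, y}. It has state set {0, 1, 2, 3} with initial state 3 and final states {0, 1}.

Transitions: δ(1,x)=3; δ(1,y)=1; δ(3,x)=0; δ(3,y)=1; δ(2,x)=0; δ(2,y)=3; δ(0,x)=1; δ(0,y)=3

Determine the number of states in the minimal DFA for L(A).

Reachable states from the start: {0,1,3}. Unreachable: {2} — drop them.
Start with accepting vs non-accepting: {0,1} | {3}.
Refine {0,1} on symbol x: members go to different blocks, giving {0} and {1}.
No further refinement is possible. Final partition (3 blocks): {0} | {3} | {1}.

3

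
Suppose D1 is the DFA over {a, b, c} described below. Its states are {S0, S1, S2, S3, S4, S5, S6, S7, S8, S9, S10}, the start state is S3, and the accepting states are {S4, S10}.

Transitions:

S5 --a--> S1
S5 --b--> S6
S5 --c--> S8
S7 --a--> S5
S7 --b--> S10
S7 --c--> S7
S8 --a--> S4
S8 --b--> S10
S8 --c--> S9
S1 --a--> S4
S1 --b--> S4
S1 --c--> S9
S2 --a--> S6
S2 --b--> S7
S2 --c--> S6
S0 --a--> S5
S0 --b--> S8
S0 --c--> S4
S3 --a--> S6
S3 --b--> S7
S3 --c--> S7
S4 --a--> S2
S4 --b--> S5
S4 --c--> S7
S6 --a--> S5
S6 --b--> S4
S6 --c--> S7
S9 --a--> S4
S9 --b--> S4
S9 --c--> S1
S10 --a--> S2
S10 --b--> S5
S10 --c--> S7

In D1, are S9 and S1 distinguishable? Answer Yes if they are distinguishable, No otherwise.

No

States {S0} cannot be reached from the start state, so discard them.
Start with accepting vs non-accepting: {S4,S10} | {S1,S2,S3,S5,S6,S7,S8,S9}.
Split {S1,S2,S3,S5,S6,S7,S8,S9} by δ(·,a) → {S2,S3,S5,S6,S7} and {S1,S8,S9}.
On input a, block {S2,S3,S5,S6,S7} splits into {S2,S3,S6,S7} and {S5}.
Split {S2,S3,S6,S7} by δ(·,a) → {S2,S3} and {S6,S7}.
No further refinement is possible. Final partition (5 blocks): {S4,S10} | {S2,S3} | {S1,S8,S9} | {S5} | {S6,S7}.
S9 and S1 lie in the same block of the stable partition, so they are equivalent — no string distinguishes them.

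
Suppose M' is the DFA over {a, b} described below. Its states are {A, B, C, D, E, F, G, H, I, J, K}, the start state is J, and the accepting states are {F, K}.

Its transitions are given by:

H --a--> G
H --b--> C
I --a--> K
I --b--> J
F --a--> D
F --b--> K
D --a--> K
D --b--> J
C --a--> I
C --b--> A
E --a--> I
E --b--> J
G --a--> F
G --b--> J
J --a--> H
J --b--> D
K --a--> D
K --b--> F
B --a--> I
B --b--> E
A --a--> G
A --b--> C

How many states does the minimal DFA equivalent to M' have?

First remove the unreachable states {B,E}; 9 states remain.
P0 = {F,K} | {A,C,D,G,H,I,J}.
On input a, block {A,C,D,G,H,I,J} splits into {A,C,H,J} and {D,G,I}.
On input a, block {A,C,H,J} splits into {A,C,H} and {J}.
No further refinement is possible. Final partition (4 blocks): {F,K} | {A,C,H} | {D,G,I} | {J}.

4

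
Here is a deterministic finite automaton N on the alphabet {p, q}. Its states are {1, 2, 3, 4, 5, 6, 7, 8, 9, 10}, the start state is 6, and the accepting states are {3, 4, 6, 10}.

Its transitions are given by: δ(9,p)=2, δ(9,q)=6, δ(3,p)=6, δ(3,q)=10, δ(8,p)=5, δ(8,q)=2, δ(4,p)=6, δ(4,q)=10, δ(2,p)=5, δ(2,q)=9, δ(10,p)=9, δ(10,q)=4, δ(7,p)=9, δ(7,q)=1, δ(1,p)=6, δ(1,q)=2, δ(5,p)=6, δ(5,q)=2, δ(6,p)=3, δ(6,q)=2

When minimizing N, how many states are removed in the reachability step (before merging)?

Starting at 6 and following transitions, the reachable set is {2, 3, 4, 5, 6, 9, 10}. That leaves 1, 7, 8 unreachable — 3 in total.

3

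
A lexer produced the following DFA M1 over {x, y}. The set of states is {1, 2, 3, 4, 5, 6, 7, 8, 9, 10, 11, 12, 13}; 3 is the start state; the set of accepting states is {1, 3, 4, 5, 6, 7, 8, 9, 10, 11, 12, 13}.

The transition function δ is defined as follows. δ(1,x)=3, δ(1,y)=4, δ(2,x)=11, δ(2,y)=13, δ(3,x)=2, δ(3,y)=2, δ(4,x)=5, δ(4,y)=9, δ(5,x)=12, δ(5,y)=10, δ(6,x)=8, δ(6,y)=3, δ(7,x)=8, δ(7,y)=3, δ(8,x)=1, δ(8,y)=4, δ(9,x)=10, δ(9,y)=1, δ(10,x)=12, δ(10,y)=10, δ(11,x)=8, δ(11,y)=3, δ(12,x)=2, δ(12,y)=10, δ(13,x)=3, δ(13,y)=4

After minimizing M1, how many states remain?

Reachable states from the start: {1,2,3,4,5,8,9,10,11,12,13}. Unreachable: {6,7} — drop them.
P0 = {1,3,4,5,8,9,10,11,12,13} | {2}.
On input x, block {1,3,4,5,8,9,10,11,12,13} splits into {1,4,5,8,9,10,11,13} and {3,12}.
Refine {1,4,5,8,9,10,11,13} on symbol x: members go to different blocks, giving {1,5,10,13} and {4,8,9,11}.
Split {1,5,10,13} by δ(·,y) → {1,13} and {5,10}.
Split {3,12} by δ(·,y) → {3} and {12}.
Split {4,8,9,11} by δ(·,x) → {4,9} and {8} and {11}.
On input y, block {4,9} splits into {4} and {9}.
Stable partition: {1,13} | {2} | {3} | {4} | {5,10} | {12} | {8} | {11} | {9} — 9 equivalence classes.

9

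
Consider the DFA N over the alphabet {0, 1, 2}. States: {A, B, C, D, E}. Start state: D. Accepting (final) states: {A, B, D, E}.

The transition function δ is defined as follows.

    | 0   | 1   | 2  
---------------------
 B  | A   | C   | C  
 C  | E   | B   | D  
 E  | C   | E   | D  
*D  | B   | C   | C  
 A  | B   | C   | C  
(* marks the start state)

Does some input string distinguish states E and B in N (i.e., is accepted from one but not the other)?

Yes

Every state is reachable, so we keep all 5.
Start with accepting vs non-accepting: {A,B,D,E} | {C}.
Refine {A,B,D,E} on symbol 0: members go to different blocks, giving {A,B,D} and {E}.
The partition is now stable with 3 blocks: {A,B,D} | {C} | {E}.
E and B end up in different blocks, so they are distinguishable. For instance, the string '0' is accepted from only B.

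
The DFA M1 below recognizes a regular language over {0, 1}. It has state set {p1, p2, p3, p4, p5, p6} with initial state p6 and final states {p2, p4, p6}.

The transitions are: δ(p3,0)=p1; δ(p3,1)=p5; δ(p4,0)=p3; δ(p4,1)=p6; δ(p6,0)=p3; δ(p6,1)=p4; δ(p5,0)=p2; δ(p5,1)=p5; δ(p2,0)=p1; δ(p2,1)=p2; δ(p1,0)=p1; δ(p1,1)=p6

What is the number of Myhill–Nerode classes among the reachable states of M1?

Every state is reachable, so we keep all 6.
Initial partition by acceptance: {p2,p4,p6} | {p1,p3,p5}.
Split {p1,p3,p5} by δ(·,0) → {p1,p3} and {p5}.
Split {p1,p3} by δ(·,1) → {p1} and {p3}.
Split {p2,p4,p6} by δ(·,0) → {p4,p6} and {p2}.
The partition is now stable with 5 blocks: {p4,p6} | {p1} | {p5} | {p3} | {p2}.

5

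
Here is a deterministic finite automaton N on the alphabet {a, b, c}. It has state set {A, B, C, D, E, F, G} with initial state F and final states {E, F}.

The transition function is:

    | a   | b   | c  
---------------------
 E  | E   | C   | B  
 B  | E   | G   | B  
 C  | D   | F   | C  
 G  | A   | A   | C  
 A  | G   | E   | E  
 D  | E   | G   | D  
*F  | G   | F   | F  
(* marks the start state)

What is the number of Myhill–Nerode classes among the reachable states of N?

6

Every state is reachable, so we keep all 7.
Start with accepting vs non-accepting: {E,F} | {A,B,C,D,G}.
Refine {E,F} on symbol a: members go to different blocks, giving {E} and {F}.
Split {A,B,C,D,G} by δ(·,a) → {A,C,G} and {B,D}.
Split {A,C,G} by δ(·,a) → {A,G} and {C}.
On input b, block {A,G} splits into {A} and {G}.
The partition is now stable with 6 blocks: {E} | {A} | {F} | {B,D} | {C} | {G}.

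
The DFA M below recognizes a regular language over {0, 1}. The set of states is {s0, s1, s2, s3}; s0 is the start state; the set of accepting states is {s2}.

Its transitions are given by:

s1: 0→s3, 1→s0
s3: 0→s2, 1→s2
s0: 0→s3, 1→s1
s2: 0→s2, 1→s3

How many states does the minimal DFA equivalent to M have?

Every state is reachable, so we keep all 4.
Initial partition by acceptance: {s2} | {s0,s1,s3}.
Split {s0,s1,s3} by δ(·,0) → {s0,s1} and {s3}.
The partition is now stable with 3 blocks: {s2} | {s0,s1} | {s3}.

3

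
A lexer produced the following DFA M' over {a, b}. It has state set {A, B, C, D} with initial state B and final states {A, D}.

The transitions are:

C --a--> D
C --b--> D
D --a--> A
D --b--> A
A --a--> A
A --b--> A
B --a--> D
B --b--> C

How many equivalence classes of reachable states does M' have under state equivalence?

P0 = {A,D} | {B,C}.
On input b, block {B,C} splits into {B} and {C}.
No further refinement is possible. Final partition (3 blocks): {A,D} | {B} | {C}.

3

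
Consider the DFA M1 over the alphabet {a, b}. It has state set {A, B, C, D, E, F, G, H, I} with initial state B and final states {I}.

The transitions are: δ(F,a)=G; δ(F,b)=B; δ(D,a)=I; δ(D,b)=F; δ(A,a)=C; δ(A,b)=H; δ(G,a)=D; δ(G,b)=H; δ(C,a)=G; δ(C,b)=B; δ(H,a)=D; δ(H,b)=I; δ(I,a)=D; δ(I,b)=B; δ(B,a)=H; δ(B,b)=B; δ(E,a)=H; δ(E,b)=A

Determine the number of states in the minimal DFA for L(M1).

6

First remove the unreachable states {A,C,E}; 6 states remain.
Initial partition by acceptance: {I} | {B,D,F,G,H}.
Refine {B,D,F,G,H} on symbol a: members go to different blocks, giving {B,F,G,H} and {D}.
On input a, block {B,F,G,H} splits into {B,F} and {G,H}.
On input b, block {G,H} splits into {G} and {H}.
On input a, block {B,F} splits into {B} and {F}.
The partition is now stable with 6 blocks: {I} | {B} | {D} | {G} | {H} | {F}.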